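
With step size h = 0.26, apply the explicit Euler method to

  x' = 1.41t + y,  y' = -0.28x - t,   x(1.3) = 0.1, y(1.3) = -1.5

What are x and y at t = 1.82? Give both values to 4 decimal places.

0.2787, -2.2645

Euler on (x,y): x_{n+1} = x_n + h·x', y_{n+1} = y_n + h·y'.
1.300000: (0.100000, -1.500000); f=(0.333000, -1.328000) → (0.186580, -1.845280)
1.560000: (0.186580, -1.845280); f=(0.354320, -1.612242) → (0.278703, -2.264463)
(x(1.82), y(1.82)) ≈ (0.2787, -2.2645)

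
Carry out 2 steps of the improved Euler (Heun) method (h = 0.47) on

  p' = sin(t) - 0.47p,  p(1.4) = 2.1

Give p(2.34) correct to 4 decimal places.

Heun: k1 = f(t_n, p_n); k2 = f(t_n + h, p_n + h·k1); p_{n+1} = p_n + (h/2)·(k1 + k2).
t=1.400000, p=2.100000:
  k1 = f(1.400000, 2.100000) = -0.001550
  k2 = f(1.870000, 2.099271) = -0.031086
  p ← 2.100000 + (0.47/2)·(-0.001550 + (-0.031086)) = 2.092330
t=1.870000, p=2.092330:
  k1 = f(1.870000, 2.092330) = -0.027824
  k2 = f(2.340000, 2.079253) = -0.258784
  p ← 2.092330 + (0.47/2)·(-0.027824 + (-0.258784)) = 2.024978
p(2.34) ≈ 2.0250

2.0250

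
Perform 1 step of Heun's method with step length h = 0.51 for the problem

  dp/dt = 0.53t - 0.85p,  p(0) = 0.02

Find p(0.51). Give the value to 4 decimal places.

Heun: k1 = f(t_n, p_n); k2 = f(t_n + h, p_n + h·k1); p_{n+1} = p_n + (h/2)·(k1 + k2).
t=0.000000, p=0.020000:
  k1 = f(0.000000, 0.020000) = -0.017000
  k2 = f(0.510000, 0.011330) = 0.260670
  p ← 0.020000 + (0.51/2)·(-0.017000 + 0.260670) = 0.082136
p(0.51) ≈ 0.0821

0.0821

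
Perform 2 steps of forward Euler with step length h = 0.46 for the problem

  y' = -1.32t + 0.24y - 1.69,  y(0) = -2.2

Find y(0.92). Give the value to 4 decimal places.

Euler: y_{n+1} = y_n + h·f(t_n, y_n).
t=0.000000, y=-2.200000: f=-2.218000 → y ← -2.200000 + 0.46·(-2.218000) = -3.220280
t=0.460000, y=-3.220280: f=-3.070067 → y ← -3.220280 + 0.46·(-3.070067) = -4.632511
y(0.92) ≈ -4.6325

-4.6325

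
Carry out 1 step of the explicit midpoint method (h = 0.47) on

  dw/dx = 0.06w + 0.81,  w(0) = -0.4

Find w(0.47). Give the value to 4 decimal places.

-0.0254

Midpoint: k1 = f(x_n, w_n); k2 = f(x_n + h/2, w_n + (h/2)·k1); w_{n+1} = w_n + h·k2.
x=0.000000, w=-0.400000:
  k1 = f(0.000000, -0.400000) = 0.786000
  k2 = f(0.235000, -0.215290) = 0.797083
  w ← -0.400000 + 0.47·0.797083 = -0.025371
w(0.47) ≈ -0.0254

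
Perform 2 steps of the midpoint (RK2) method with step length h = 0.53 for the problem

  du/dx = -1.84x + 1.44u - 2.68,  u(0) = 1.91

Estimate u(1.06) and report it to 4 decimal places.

0.5640

Midpoint: k1 = f(x_n, u_n); k2 = f(x_n + h/2, u_n + (h/2)·k1); u_{n+1} = u_n + h·k2.
x=0.000000, u=1.910000:
  k1 = f(0.000000, 1.910000) = 0.070400
  k2 = f(0.265000, 1.928656) = -0.390335
  u ← 1.910000 + 0.53·(-0.390335) = 1.703122
x=0.530000, u=1.703122:
  k1 = f(0.530000, 1.703122) = -1.202704
  k2 = f(0.795000, 1.384406) = -2.149256
  u ← 1.703122 + 0.53·(-2.149256) = 0.564017
u(1.06) ≈ 0.5640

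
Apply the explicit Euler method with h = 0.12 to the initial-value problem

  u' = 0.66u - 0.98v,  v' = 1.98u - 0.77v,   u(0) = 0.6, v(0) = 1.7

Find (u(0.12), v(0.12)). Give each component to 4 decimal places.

0.4476, 1.6855

Euler on (u,v): u_{n+1} = u_n + h·u', v_{n+1} = v_n + h·v'.
0.000000: (0.600000, 1.700000); f=(-1.270000, -0.121000) → (0.447600, 1.685480)
(u(0.12), v(0.12)) ≈ (0.4476, 1.6855)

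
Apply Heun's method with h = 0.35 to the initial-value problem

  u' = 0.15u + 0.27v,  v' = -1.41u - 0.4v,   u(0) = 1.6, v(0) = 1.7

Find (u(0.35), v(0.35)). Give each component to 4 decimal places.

Heun on (u,v): k1 = f(t_n, state_n); k2 = f(t_n + h, state_n + h·k1); state_{n+1} = state_n + (h/2)·(k1 + k2).
0.000000: (1.600000, 1.700000)
  k1 = (0.699000, -2.936000)
  predictor → (1.844650, 0.672400)
  k2 = (0.458246, -2.869916)
  → (1.802518, 0.683965)
(u(0.35), v(0.35)) ≈ (1.8025, 0.6840)

1.8025, 0.6840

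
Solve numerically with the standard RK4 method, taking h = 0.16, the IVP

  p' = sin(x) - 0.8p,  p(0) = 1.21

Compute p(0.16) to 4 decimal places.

RK4: k1 = f(x_n, p_n); k2 = f(x_n + h/2, p_n + (h/2)·k1); k3 = f(x_n + h/2, p_n + (h/2)·k2); k4 = f(x_n + h, p_n + h·k3); p_{n+1} = p_n + (h/6)·(k1 + 2k2 + 2k3 + k4).
x=0.000000, p=1.210000:
  k1 = f(0.000000, 1.210000) = -0.968000
  k2 = f(0.080000, 1.132560) = -0.826133
  k3 = f(0.080000, 1.143909) = -0.835213
  k4 = f(0.160000, 1.076366) = -0.701775
  p ← 1.210000 + (0.16/6)·(k1 + 2k2 + 2k3 + k4) = 1.076868
p(0.16) ≈ 1.0769

1.0769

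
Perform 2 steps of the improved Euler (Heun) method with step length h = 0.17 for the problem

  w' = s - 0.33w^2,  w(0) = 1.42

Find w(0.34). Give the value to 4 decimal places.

1.2792

Heun: k1 = f(s_n, w_n); k2 = f(s_n + h, w_n + h·k1); w_{n+1} = w_n + (h/2)·(k1 + k2).
s=0.000000, w=1.420000:
  k1 = f(0.000000, 1.420000) = -0.665412
  k2 = f(0.170000, 1.306880) = -0.393619
  w ← 1.420000 + (0.17/2)·(-0.665412 + (-0.393619)) = 1.329982
s=0.170000, w=1.329982:
  k1 = f(0.170000, 1.329982) = -0.413722
  k2 = f(0.340000, 1.259650) = -0.183617
  w ← 1.329982 + (0.17/2)·(-0.413722 + (-0.183617)) = 1.279209
w(0.34) ≈ 1.2792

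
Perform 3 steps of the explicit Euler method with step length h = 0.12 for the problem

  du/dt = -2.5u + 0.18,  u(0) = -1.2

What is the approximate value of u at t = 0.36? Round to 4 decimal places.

Euler: u_{n+1} = u_n + h·f(t_n, u_n).
t=0.000000, u=-1.200000: f=3.180000 → u ← -1.200000 + 0.12·3.180000 = -0.818400
t=0.120000, u=-0.818400: f=2.226000 → u ← -0.818400 + 0.12·2.226000 = -0.551280
t=0.240000, u=-0.551280: f=1.558200 → u ← -0.551280 + 0.12·1.558200 = -0.364296
u(0.36) ≈ -0.3643

-0.3643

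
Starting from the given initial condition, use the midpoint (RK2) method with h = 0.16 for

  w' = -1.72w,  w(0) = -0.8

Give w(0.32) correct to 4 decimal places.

-0.4653

Midpoint: k1 = f(t_n, w_n); k2 = f(t_n + h/2, w_n + (h/2)·k1); w_{n+1} = w_n + h·k2.
t=0.000000, w=-0.800000:
  k1 = f(0.000000, -0.800000) = 1.376000
  k2 = f(0.080000, -0.689920) = 1.186662
  w ← -0.800000 + 0.16·1.186662 = -0.610134
t=0.160000, w=-0.610134:
  k1 = f(0.160000, -0.610134) = 1.049431
  k2 = f(0.240000, -0.526180) = 0.905029
  w ← -0.610134 + 0.16·0.905029 = -0.465329
w(0.32) ≈ -0.4653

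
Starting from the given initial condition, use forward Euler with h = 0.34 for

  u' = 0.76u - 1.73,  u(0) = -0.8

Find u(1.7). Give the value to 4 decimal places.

Euler: u_{n+1} = u_n + h·f(t_n, u_n).
t=0.000000, u=-0.800000: f=-2.338000 → u ← -0.800000 + 0.34·(-2.338000) = -1.594920
t=0.340000, u=-1.594920: f=-2.942139 → u ← -1.594920 + 0.34·(-2.942139) = -2.595247
t=0.680000, u=-2.595247: f=-3.702388 → u ← -2.595247 + 0.34·(-3.702388) = -3.854059
t=1.020000, u=-3.854059: f=-4.659085 → u ← -3.854059 + 0.34·(-4.659085) = -5.438148
t=1.360000, u=-5.438148: f=-5.862993 → u ← -5.438148 + 0.34·(-5.862993) = -7.431566
u(1.7) ≈ -7.4316

-7.4316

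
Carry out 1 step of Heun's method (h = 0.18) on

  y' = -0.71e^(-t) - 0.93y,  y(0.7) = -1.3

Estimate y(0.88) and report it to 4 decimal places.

Heun: k1 = f(t_n, y_n); k2 = f(t_n + h, y_n + h·k1); y_{n+1} = y_n + (h/2)·(k1 + k2).
t=0.700000, y=-1.300000:
  k1 = f(0.700000, -1.300000) = 0.856424
  k2 = f(0.880000, -1.145844) = 0.771139
  y ← -1.300000 + (0.18/2)·(0.856424 + 0.771139) = -1.153519
y(0.88) ≈ -1.1535

-1.1535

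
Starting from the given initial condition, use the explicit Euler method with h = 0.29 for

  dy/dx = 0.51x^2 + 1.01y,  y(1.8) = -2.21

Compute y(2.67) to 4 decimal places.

-2.3022

Euler: y_{n+1} = y_n + h·f(x_n, y_n).
x=1.800000, y=-2.210000: f=-0.579700 → y ← -2.210000 + 0.29·(-0.579700) = -2.378113
x=2.090000, y=-2.378113: f=-0.174163 → y ← -2.378113 + 0.29·(-0.174163) = -2.428620
x=2.380000, y=-2.428620: f=0.435937 → y ← -2.428620 + 0.29·0.435937 = -2.302198
y(2.67) ≈ -2.3022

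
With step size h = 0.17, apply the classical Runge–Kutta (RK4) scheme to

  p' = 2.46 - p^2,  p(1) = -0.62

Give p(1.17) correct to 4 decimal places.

-0.2357

RK4: k1 = f(s_n, p_n); k2 = f(s_n + h/2, p_n + (h/2)·k1); k3 = f(s_n + h/2, p_n + (h/2)·k2); k4 = f(s_n + h, p_n + h·k3); p_{n+1} = p_n + (h/6)·(k1 + 2k2 + 2k3 + k4).
s=1.000000, p=-0.620000:
  k1 = f(1.000000, -0.620000) = 2.075600
  k2 = f(1.085000, -0.443574) = 2.263242
  k3 = f(1.085000, -0.427624) = 2.277137
  k4 = f(1.170000, -0.232887) = 2.405764
  p ← -0.620000 + (0.17/6)·(k1 + 2k2 + 2k3 + k4) = -0.235740
p(1.17) ≈ -0.2357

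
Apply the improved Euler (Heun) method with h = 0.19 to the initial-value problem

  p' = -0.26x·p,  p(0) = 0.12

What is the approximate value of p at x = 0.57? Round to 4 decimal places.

Heun: k1 = f(x_n, p_n); k2 = f(x_n + h, p_n + h·k1); p_{n+1} = p_n + (h/2)·(k1 + k2).
x=0.000000, p=0.120000:
  k1 = f(0.000000, 0.120000) = 0.000000
  k2 = f(0.190000, 0.120000) = -0.005928
  p ← 0.120000 + (0.19/2)·(0.000000 + (-0.005928)) = 0.119437
x=0.190000, p=0.119437:
  k1 = f(0.190000, 0.119437) = -0.005900
  k2 = f(0.380000, 0.118316) = -0.011690
  p ← 0.119437 + (0.19/2)·(-0.005900 + (-0.011690)) = 0.117766
x=0.380000, p=0.117766:
  k1 = f(0.380000, 0.117766) = -0.011635
  k2 = f(0.570000, 0.115555) = -0.017125
  p ← 0.117766 + (0.19/2)·(-0.011635 + (-0.017125)) = 0.115034
p(0.57) ≈ 0.1150

0.1150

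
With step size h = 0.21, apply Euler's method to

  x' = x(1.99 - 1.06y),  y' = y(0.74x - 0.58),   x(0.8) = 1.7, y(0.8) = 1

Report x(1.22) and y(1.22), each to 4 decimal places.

Euler on (x,y): x_{n+1} = x_n + h·x', y_{n+1} = y_n + h·y'.
0.800000: (1.700000, 1.000000); f=(1.581000, 0.678000) → (2.032010, 1.142380)
1.010000: (2.032010, 1.142380); f=(1.583093, 1.055202) → (2.364459, 1.363972)
(x(1.22), y(1.22)) ≈ (2.3645, 1.3640)

2.3645, 1.3640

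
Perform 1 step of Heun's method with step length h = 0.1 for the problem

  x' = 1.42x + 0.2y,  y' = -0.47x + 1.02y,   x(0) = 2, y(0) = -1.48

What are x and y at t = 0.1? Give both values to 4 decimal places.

Heun on (x,y): k1 = f(t_n, state_n); k2 = f(t_n + h, state_n + h·k1); state_{n+1} = state_n + (h/2)·(k1 + k2).
0.000000: (2.000000, -1.480000)
  k1 = (2.544000, -2.449600)
  predictor → (2.254400, -1.724960)
  k2 = (2.856256, -2.819027)
  → (2.270013, -1.743431)
(x(0.1), y(0.1)) ≈ (2.2700, -1.7434)

2.2700, -1.7434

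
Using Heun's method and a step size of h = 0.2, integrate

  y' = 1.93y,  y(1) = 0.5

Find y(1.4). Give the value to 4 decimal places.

Heun: k1 = f(t_n, y_n); k2 = f(t_n + h, y_n + h·k1); y_{n+1} = y_n + (h/2)·(k1 + k2).
t=1.000000, y=0.500000:
  k1 = f(1.000000, 0.500000) = 0.965000
  k2 = f(1.200000, 0.693000) = 1.337490
  y ← 0.500000 + (0.2/2)·(0.965000 + 1.337490) = 0.730249
t=1.200000, y=0.730249:
  k1 = f(1.200000, 0.730249) = 1.409381
  k2 = f(1.400000, 1.012125) = 1.953401
  y ← 0.730249 + (0.2/2)·(1.409381 + 1.953401) = 1.066527
y(1.4) ≈ 1.0665

1.0665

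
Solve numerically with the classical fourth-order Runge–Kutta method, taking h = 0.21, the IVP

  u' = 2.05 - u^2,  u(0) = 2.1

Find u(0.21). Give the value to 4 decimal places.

1.7640

RK4: k1 = f(s_n, u_n); k2 = f(s_n + h/2, u_n + (h/2)·k1); k3 = f(s_n + h/2, u_n + (h/2)·k2); k4 = f(s_n + h, u_n + h·k3); u_{n+1} = u_n + (h/6)·(k1 + 2k2 + 2k3 + k4).
s=0.000000, u=2.100000:
  k1 = f(0.000000, 2.100000) = -2.360000
  k2 = f(0.105000, 1.852200) = -1.380645
  k3 = f(0.105000, 1.955032) = -1.772151
  k4 = f(0.210000, 1.727848) = -0.935460
  u ← 2.100000 + (0.21/6)·(k1 + 2k2 + 2k3 + k4) = 1.763963
u(0.21) ≈ 1.7640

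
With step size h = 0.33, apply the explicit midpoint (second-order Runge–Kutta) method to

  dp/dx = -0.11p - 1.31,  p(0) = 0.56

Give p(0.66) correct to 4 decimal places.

-0.3130

Midpoint: k1 = f(x_n, p_n); k2 = f(x_n + h/2, p_n + (h/2)·k1); p_{n+1} = p_n + h·k2.
x=0.000000, p=0.560000:
  k1 = f(0.000000, 0.560000) = -1.371600
  k2 = f(0.165000, 0.333686) = -1.346705
  p ← 0.560000 + 0.33·(-1.346705) = 0.115587
x=0.330000, p=0.115587:
  k1 = f(0.330000, 0.115587) = -1.322715
  k2 = f(0.495000, -0.102661) = -1.298707
  p ← 0.115587 + 0.33·(-1.298707) = -0.312986
p(0.66) ≈ -0.3130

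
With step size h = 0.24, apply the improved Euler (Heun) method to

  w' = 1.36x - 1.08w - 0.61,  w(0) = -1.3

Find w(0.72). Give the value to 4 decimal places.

Heun: k1 = f(x_n, w_n); k2 = f(x_n + h, w_n + h·k1); w_{n+1} = w_n + (h/2)·(k1 + k2).
x=0.000000, w=-1.300000:
  k1 = f(0.000000, -1.300000) = 0.794000
  k2 = f(0.240000, -1.109440) = 0.914595
  w ← -1.300000 + (0.24/2)·(0.794000 + 0.914595) = -1.094969
x=0.240000, w=-1.094969:
  k1 = f(0.240000, -1.094969) = 0.898966
  k2 = f(0.480000, -0.879217) = 0.992354
  w ← -1.094969 + (0.24/2)·(0.898966 + 0.992354) = -0.868010
x=0.480000, w=-0.868010:
  k1 = f(0.480000, -0.868010) = 0.980251
  k2 = f(0.720000, -0.632750) = 1.052570
  w ← -0.868010 + (0.24/2)·(0.980251 + 1.052570) = -0.624072
w(0.72) ≈ -0.6241

-0.6241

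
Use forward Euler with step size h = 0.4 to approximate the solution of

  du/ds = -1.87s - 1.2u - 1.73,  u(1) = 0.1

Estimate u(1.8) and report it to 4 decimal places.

-2.4610

Euler: u_{n+1} = u_n + h·f(s_n, u_n).
s=1.000000, u=0.100000: f=-3.720000 → u ← 0.100000 + 0.4·(-3.720000) = -1.388000
s=1.400000, u=-1.388000: f=-2.682400 → u ← -1.388000 + 0.4·(-2.682400) = -2.460960
u(1.8) ≈ -2.4610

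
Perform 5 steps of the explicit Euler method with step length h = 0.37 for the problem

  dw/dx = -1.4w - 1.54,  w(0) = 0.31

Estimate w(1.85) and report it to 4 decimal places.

Euler: w_{n+1} = w_n + h·f(x_n, w_n).
x=0.000000, w=0.310000: f=-1.974000 → w ← 0.310000 + 0.37·(-1.974000) = -0.420380
x=0.370000, w=-0.420380: f=-0.951468 → w ← -0.420380 + 0.37·(-0.951468) = -0.772423
x=0.740000, w=-0.772423: f=-0.458608 → w ← -0.772423 + 0.37·(-0.458608) = -0.942108
x=1.110000, w=-0.942108: f=-0.221049 → w ← -0.942108 + 0.37·(-0.221049) = -1.023896
x=1.480000, w=-1.023896: f=-0.106546 → w ← -1.023896 + 0.37·(-0.106546) = -1.063318
w(1.85) ≈ -1.0633

-1.0633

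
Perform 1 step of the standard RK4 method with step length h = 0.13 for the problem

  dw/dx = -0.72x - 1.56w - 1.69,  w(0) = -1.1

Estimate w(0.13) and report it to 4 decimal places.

-1.1026

RK4: k1 = f(x_n, w_n); k2 = f(x_n + h/2, w_n + (h/2)·k1); k3 = f(x_n + h/2, w_n + (h/2)·k2); k4 = f(x_n + h, w_n + h·k3); w_{n+1} = w_n + (h/6)·(k1 + 2k2 + 2k3 + k4).
x=0.000000, w=-1.100000:
  k1 = f(0.000000, -1.100000) = 0.026000
  k2 = f(0.065000, -1.098310) = -0.023436
  k3 = f(0.065000, -1.101523) = -0.018424
  k4 = f(0.130000, -1.102395) = -0.063864
  w ← -1.100000 + (0.13/6)·(k1 + 2k2 + 2k3 + k4) = -1.102634
w(0.13) ≈ -1.1026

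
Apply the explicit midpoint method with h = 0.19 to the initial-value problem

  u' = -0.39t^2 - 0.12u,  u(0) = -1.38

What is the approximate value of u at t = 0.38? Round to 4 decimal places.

Midpoint: k1 = f(t_n, u_n); k2 = f(t_n + h/2, u_n + (h/2)·k1); u_{n+1} = u_n + h·k2.
t=0.000000, u=-1.380000:
  k1 = f(0.000000, -1.380000) = 0.165600
  k2 = f(0.095000, -1.364268) = 0.160192
  u ← -1.380000 + 0.19·0.160192 = -1.349563
t=0.190000, u=-1.349563:
  k1 = f(0.190000, -1.349563) = 0.147869
  k2 = f(0.285000, -1.335516) = 0.128584
  u ← -1.349563 + 0.19·0.128584 = -1.325132
u(0.38) ≈ -1.3251

-1.3251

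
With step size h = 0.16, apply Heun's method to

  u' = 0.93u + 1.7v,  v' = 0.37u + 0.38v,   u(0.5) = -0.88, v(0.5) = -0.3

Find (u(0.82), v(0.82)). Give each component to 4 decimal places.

Heun on (u,v): k1 = f(t_n, state_n); k2 = f(t_n + h, state_n + h·k1); state_{n+1} = state_n + (h/2)·(k1 + k2).
0.500000: (-0.880000, -0.300000)
  k1 = (-1.328400, -0.439600)
  predictor → (-1.092544, -0.370336)
  k2 = (-1.645637, -0.544969)
  → (-1.117923, -0.378766)
0.660000: (-1.117923, -0.378766)
  k1 = (-1.683570, -0.557562)
  predictor → (-1.387294, -0.467976)
  k2 = (-2.085742, -0.691130)
  → (-1.419468, -0.478661)
(u(0.82), v(0.82)) ≈ (-1.4195, -0.4787)

-1.4195, -0.4787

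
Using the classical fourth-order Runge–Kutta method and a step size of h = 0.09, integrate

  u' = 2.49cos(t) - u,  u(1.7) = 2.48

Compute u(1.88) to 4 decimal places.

1.9813

RK4: k1 = f(t_n, u_n); k2 = f(t_n + h/2, u_n + (h/2)·k1); k3 = f(t_n + h/2, u_n + (h/2)·k2); k4 = f(t_n + h, u_n + h·k3); u_{n+1} = u_n + (h/6)·(k1 + 2k2 + 2k3 + k4).
t=1.700000, u=2.480000:
  k1 = f(1.700000, 2.480000) = -2.800823
  k2 = f(1.745000, 2.353963) = -2.785540
  k3 = f(1.745000, 2.354651) = -2.786227
  k4 = f(1.790000, 2.229240) = -2.770696
  u ← 2.480000 + (0.09/6)·(k1 + 2k2 + 2k3 + k4) = 2.229274
t=1.790000, u=2.229274:
  k1 = f(1.790000, 2.229274) = -2.770731
  k2 = f(1.835000, 2.104591) = -2.754832
  k3 = f(1.835000, 2.105307) = -2.755547
  k4 = f(1.880000, 1.981275) = -2.738982
  u ← 2.229274 + (0.09/6)·(k1 + 2k2 + 2k3 + k4) = 1.981317
u(1.88) ≈ 1.9813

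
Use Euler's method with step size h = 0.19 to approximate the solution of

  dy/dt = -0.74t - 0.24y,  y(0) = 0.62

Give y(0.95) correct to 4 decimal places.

0.2357

Euler: y_{n+1} = y_n + h·f(t_n, y_n).
t=0.000000, y=0.620000: f=-0.148800 → y ← 0.620000 + 0.19·(-0.148800) = 0.591728
t=0.190000, y=0.591728: f=-0.282615 → y ← 0.591728 + 0.19·(-0.282615) = 0.538031
t=0.380000, y=0.538031: f=-0.410327 → y ← 0.538031 + 0.19·(-0.410327) = 0.460069
t=0.570000, y=0.460069: f=-0.532217 → y ← 0.460069 + 0.19·(-0.532217) = 0.358948
t=0.760000, y=0.358948: f=-0.648547 → y ← 0.358948 + 0.19·(-0.648547) = 0.235724
y(0.95) ≈ 0.2357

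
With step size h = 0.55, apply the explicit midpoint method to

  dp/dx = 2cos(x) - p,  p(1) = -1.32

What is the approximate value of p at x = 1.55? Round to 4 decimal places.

-0.6364

Midpoint: k1 = f(x_n, p_n); k2 = f(x_n + h/2, p_n + (h/2)·k1); p_{n+1} = p_n + h·k2.
x=1.000000, p=-1.320000:
  k1 = f(1.000000, -1.320000) = 2.400605
  k2 = f(1.275000, -0.659834) = 1.242837
  p ← -1.320000 + 0.55·1.242837 = -0.636440
p(1.55) ≈ -0.6364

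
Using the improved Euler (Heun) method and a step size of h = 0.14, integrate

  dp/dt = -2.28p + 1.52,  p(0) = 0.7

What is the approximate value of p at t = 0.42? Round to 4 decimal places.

Heun: k1 = f(t_n, p_n); k2 = f(t_n + h, p_n + h·k1); p_{n+1} = p_n + (h/2)·(k1 + k2).
t=0.000000, p=0.700000:
  k1 = f(0.000000, 0.700000) = -0.076000
  k2 = f(0.140000, 0.689360) = -0.051741
  p ← 0.700000 + (0.14/2)·(-0.076000 + (-0.051741)) = 0.691058
t=0.140000, p=0.691058:
  k1 = f(0.140000, 0.691058) = -0.055613
  k2 = f(0.280000, 0.683272) = -0.037861
  p ← 0.691058 + (0.14/2)·(-0.055613 + (-0.037861)) = 0.684515
t=0.280000, p=0.684515:
  k1 = f(0.280000, 0.684515) = -0.040694
  k2 = f(0.420000, 0.678818) = -0.027705
  p ← 0.684515 + (0.14/2)·(-0.040694 + (-0.027705)) = 0.679727
p(0.42) ≈ 0.6797

0.6797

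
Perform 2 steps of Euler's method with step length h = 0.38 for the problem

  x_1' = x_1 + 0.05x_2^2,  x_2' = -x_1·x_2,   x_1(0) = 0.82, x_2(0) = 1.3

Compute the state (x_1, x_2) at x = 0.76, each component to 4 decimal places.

Euler on (x_1,x_2): x_1_{n+1} = x_1_n + h·x_1', x_2_{n+1} = x_2_n + h·x_2'.
0.000000: (0.820000, 1.300000); f=(0.904500, -1.066000) → (1.163710, 0.894920)
0.380000: (1.163710, 0.894920); f=(1.203754, -1.041427) → (1.621137, 0.499178)
(x_1(0.76), x_2(0.76)) ≈ (1.6211, 0.4992)

1.6211, 0.4992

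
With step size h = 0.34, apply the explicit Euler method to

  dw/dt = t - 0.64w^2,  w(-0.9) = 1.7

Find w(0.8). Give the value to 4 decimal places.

0.4766

Euler: w_{n+1} = w_n + h·f(t_n, w_n).
t=-0.900000, w=1.700000: f=-2.749600 → w ← 1.700000 + 0.34·(-2.749600) = 0.765136
t=-0.560000, w=0.765136: f=-0.934677 → w ← 0.765136 + 0.34·(-0.934677) = 0.447346
t=-0.220000, w=0.447346: f=-0.348076 → w ← 0.447346 + 0.34·(-0.348076) = 0.329000
t=0.120000, w=0.329000: f=0.050726 → w ← 0.329000 + 0.34·0.050726 = 0.346247
t=0.460000, w=0.346247: f=0.383272 → w ← 0.346247 + 0.34·0.383272 = 0.476559
w(0.8) ≈ 0.4766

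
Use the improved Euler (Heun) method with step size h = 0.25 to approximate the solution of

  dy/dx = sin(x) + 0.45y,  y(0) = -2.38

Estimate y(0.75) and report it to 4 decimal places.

-3.0371

Heun: k1 = f(x_n, y_n); k2 = f(x_n + h, y_n + h·k1); y_{n+1} = y_n + (h/2)·(k1 + k2).
x=0.000000, y=-2.380000:
  k1 = f(0.000000, -2.380000) = -1.071000
  k2 = f(0.250000, -2.647750) = -0.944084
  y ← -2.380000 + (0.25/2)·(-1.071000 + (-0.944084)) = -2.631885
x=0.250000, y=-2.631885:
  k1 = f(0.250000, -2.631885) = -0.936944
  k2 = f(0.500000, -2.866122) = -0.810329
  y ← -2.631885 + (0.25/2)·(-0.936944 + (-0.810329)) = -2.850295
x=0.500000, y=-2.850295:
  k1 = f(0.500000, -2.850295) = -0.803207
  k2 = f(0.750000, -3.051096) = -0.691355
  y ← -2.850295 + (0.25/2)·(-0.803207 + (-0.691355)) = -3.037115
y(0.75) ≈ -3.0371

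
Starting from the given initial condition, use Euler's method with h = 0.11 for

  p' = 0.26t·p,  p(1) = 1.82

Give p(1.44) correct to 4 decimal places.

Euler: p_{n+1} = p_n + h·f(t_n, p_n).
t=1.000000, p=1.820000: f=0.473200 → p ← 1.820000 + 0.11·0.473200 = 1.872052
t=1.110000, p=1.872052: f=0.540274 → p ← 1.872052 + 0.11·0.540274 = 1.931482
t=1.220000, p=1.931482: f=0.612666 → p ← 1.931482 + 0.11·0.612666 = 1.998875
t=1.330000, p=1.998875: f=0.691211 → p ← 1.998875 + 0.11·0.691211 = 2.074909
p(1.44) ≈ 2.0749

2.0749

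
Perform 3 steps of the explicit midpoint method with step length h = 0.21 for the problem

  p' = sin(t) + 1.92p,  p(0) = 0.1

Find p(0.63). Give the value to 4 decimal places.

0.6078

Midpoint: k1 = f(t_n, p_n); k2 = f(t_n + h/2, p_n + (h/2)·k1); p_{n+1} = p_n + h·k2.
t=0.000000, p=0.100000:
  k1 = f(0.000000, 0.100000) = 0.192000
  k2 = f(0.105000, 0.120160) = 0.335514
  p ← 0.100000 + 0.21·0.335514 = 0.170458
t=0.210000, p=0.170458:
  k1 = f(0.210000, 0.170458) = 0.535739
  k2 = f(0.315000, 0.226711) = 0.745101
  p ← 0.170458 + 0.21·0.745101 = 0.326929
t=0.420000, p=0.326929:
  k1 = f(0.420000, 0.326929) = 1.035465
  k2 = f(0.525000, 0.435653) = 1.337667
  p ← 0.326929 + 0.21·1.337667 = 0.607839
p(0.63) ≈ 0.6078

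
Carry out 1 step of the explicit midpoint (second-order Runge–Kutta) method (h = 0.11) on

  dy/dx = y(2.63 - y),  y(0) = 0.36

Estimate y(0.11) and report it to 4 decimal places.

0.4591

Midpoint: k1 = f(x_n, y_n); k2 = f(x_n + h/2, y_n + (h/2)·k1); y_{n+1} = y_n + h·k2.
x=0.000000, y=0.360000:
  k1 = f(0.000000, 0.360000) = 0.817200
  k2 = f(0.055000, 0.404946) = 0.901027
  y ← 0.360000 + 0.11·0.901027 = 0.459113
y(0.11) ≈ 0.4591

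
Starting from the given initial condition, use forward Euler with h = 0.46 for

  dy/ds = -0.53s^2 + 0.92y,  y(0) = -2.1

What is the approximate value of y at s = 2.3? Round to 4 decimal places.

-14.3145

Euler: y_{n+1} = y_n + h·f(s_n, y_n).
s=0.000000, y=-2.100000: f=-1.932000 → y ← -2.100000 + 0.46·(-1.932000) = -2.988720
s=0.460000, y=-2.988720: f=-2.861770 → y ← -2.988720 + 0.46·(-2.861770) = -4.305134
s=0.920000, y=-4.305134: f=-4.409316 → y ← -4.305134 + 0.46·(-4.409316) = -6.333420
s=1.380000, y=-6.333420: f=-6.836078 → y ← -6.333420 + 0.46·(-6.836078) = -9.478015
s=1.840000, y=-9.478015: f=-10.514142 → y ← -9.478015 + 0.46·(-10.514142) = -14.314521
y(2.3) ≈ -14.3145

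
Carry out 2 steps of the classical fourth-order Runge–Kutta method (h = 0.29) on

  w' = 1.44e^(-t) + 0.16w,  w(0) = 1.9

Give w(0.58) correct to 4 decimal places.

2.7518

RK4: k1 = f(t_n, w_n); k2 = f(t_n + h/2, w_n + (h/2)·k1); k3 = f(t_n + h/2, w_n + (h/2)·k2); k4 = f(t_n + h, w_n + h·k3); w_{n+1} = w_n + (h/6)·(k1 + 2k2 + 2k3 + k4).
t=0.000000, w=1.900000:
  k1 = f(0.000000, 1.900000) = 1.744000
  k2 = f(0.145000, 2.152880) = 1.590093
  k3 = f(0.145000, 2.130563) = 1.586522
  k4 = f(0.290000, 2.360091) = 1.455114
  w ← 1.900000 + (0.29/6)·(k1 + 2k2 + 2k3 + k4) = 2.361697
t=0.290000, w=2.361697:
  k1 = f(0.290000, 2.361697) = 1.455371
  k2 = f(0.435000, 2.572725) = 1.343697
  k3 = f(0.435000, 2.556533) = 1.341106
  k4 = f(0.580000, 2.750617) = 1.246352
  w ← 2.361697 + (0.29/6)·(k1 + 2k2 + 2k3 + k4) = 2.751811
w(0.58) ≈ 2.7518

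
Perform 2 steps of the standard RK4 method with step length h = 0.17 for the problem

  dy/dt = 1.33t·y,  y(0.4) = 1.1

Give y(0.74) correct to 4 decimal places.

RK4: k1 = f(t_n, y_n); k2 = f(t_n + h/2, y_n + (h/2)·k1); k3 = f(t_n + h/2, y_n + (h/2)·k2); k4 = f(t_n + h, y_n + h·k3); y_{n+1} = y_n + (h/6)·(k1 + 2k2 + 2k3 + k4).
t=0.400000, y=1.100000:
  k1 = f(0.400000, 1.100000) = 0.585200
  k2 = f(0.485000, 1.149742) = 0.741641
  k3 = f(0.485000, 1.163039) = 0.750219
  k4 = f(0.570000, 1.227537) = 0.930596
  y ← 1.100000 + (0.17/6)·(k1 + 2k2 + 2k3 + k4) = 1.227486
t=0.570000, y=1.227486:
  k1 = f(0.570000, 1.227486) = 0.930557
  k2 = f(0.655000, 1.306584) = 1.138230
  k3 = f(0.655000, 1.324236) = 1.153608
  k4 = f(0.740000, 1.423600) = 1.401107
  y ← 1.227486 + (0.17/6)·(k1 + 2k2 + 2k3 + k4) = 1.423421
y(0.74) ≈ 1.4234

1.4234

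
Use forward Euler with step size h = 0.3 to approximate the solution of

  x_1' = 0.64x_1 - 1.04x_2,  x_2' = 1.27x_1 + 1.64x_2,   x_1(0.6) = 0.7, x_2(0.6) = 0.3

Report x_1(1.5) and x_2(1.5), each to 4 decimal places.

0.3664, 2.2627

Euler on (x_1,x_2): x_1_{n+1} = x_1_n + h·x_1', x_2_{n+1} = x_2_n + h·x_2'.
0.600000: (0.700000, 0.300000); f=(0.136000, 1.381000) → (0.740800, 0.714300)
0.900000: (0.740800, 0.714300); f=(-0.268760, 2.112268) → (0.660172, 1.347980)
1.200000: (0.660172, 1.347980); f=(-0.979390, 3.049106) → (0.366355, 2.262712)
(x_1(1.5), x_2(1.5)) ≈ (0.3664, 2.2627)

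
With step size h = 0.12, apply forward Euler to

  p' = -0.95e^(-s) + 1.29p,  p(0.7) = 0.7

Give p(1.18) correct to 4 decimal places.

Euler: p_{n+1} = p_n + h·f(s_n, p_n).
s=0.700000, p=0.700000: f=0.431244 → p ← 0.700000 + 0.12·0.431244 = 0.751749
s=0.820000, p=0.751749: f=0.551346 → p ← 0.751749 + 0.12·0.551346 = 0.817911
s=0.940000, p=0.817911: f=0.684009 → p ← 0.817911 + 0.12·0.684009 = 0.899992
s=1.060000, p=0.899992: f=0.831857 → p ← 0.899992 + 0.12·0.831857 = 0.999815
p(1.18) ≈ 0.9998

0.9998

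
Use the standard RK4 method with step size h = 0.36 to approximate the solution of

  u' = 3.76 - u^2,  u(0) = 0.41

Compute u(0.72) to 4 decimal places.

RK4: k1 = f(x_n, u_n); k2 = f(x_n + h/2, u_n + (h/2)·k1); k3 = f(x_n + h/2, u_n + (h/2)·k2); k4 = f(x_n + h, u_n + h·k3); u_{n+1} = u_n + (h/6)·(k1 + 2k2 + 2k3 + k4).
x=0.000000, u=0.410000:
  k1 = f(0.000000, 0.410000) = 3.591900
  k2 = f(0.180000, 1.056542) = 2.643719
  k3 = f(0.180000, 0.885869) = 2.975235
  k4 = f(0.360000, 1.481085) = 1.566388
  u ← 0.410000 + (0.36/6)·(k1 + 2k2 + 2k3 + k4) = 1.393772
x=0.360000, u=1.393772:
  k1 = f(0.360000, 1.393772) = 1.817400
  k2 = f(0.540000, 1.720904) = 0.798490
  k3 = f(0.540000, 1.537500) = 1.396094
  k4 = f(0.720000, 1.896366) = 0.163798
  u ← 1.393772 + (0.36/6)·(k1 + 2k2 + 2k3 + k4) = 1.775994
u(0.72) ≈ 1.7760

1.7760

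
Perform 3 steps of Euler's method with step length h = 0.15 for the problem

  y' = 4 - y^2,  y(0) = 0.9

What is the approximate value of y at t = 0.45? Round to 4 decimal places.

Euler: y_{n+1} = y_n + h·f(t_n, y_n).
t=0.000000, y=0.900000: f=3.190000 → y ← 0.900000 + 0.15·3.190000 = 1.378500
t=0.150000, y=1.378500: f=2.099738 → y ← 1.378500 + 0.15·2.099738 = 1.693461
t=0.300000, y=1.693461: f=1.132191 → y ← 1.693461 + 0.15·1.132191 = 1.863289
y(0.45) ≈ 1.8633

1.8633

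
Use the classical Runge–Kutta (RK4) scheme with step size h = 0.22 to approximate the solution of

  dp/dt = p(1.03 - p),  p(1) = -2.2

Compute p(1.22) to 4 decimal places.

-5.9236

RK4: k1 = f(t_n, p_n); k2 = f(t_n + h/2, p_n + (h/2)·k1); k3 = f(t_n + h/2, p_n + (h/2)·k2); k4 = f(t_n + h, p_n + h·k3); p_{n+1} = p_n + (h/6)·(k1 + 2k2 + 2k3 + k4).
t=1.000000, p=-2.200000:
  k1 = f(1.000000, -2.200000) = -7.106000
  k2 = f(1.110000, -2.981660) = -11.961406
  k3 = f(1.110000, -3.515755) = -15.981758
  k4 = f(1.220000, -5.715987) = -38.559972
  p ← -2.200000 + (0.22/6)·(k1 + 2k2 + 2k3 + k4) = -5.923584
p(1.22) ≈ -5.9236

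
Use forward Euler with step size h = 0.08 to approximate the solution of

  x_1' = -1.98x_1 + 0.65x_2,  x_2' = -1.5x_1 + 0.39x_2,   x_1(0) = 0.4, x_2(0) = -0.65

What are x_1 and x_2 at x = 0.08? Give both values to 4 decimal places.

Euler on (x_1,x_2): x_1_{n+1} = x_1_n + h·x_1', x_2_{n+1} = x_2_n + h·x_2'.
0.000000: (0.400000, -0.650000); f=(-1.214500, -0.853500) → (0.302840, -0.718280)
(x_1(0.08), x_2(0.08)) ≈ (0.3028, -0.7183)

0.3028, -0.7183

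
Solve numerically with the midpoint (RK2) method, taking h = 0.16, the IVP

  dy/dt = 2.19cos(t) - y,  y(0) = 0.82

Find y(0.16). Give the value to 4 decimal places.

Midpoint: k1 = f(t_n, y_n); k2 = f(t_n + h/2, y_n + (h/2)·k1); y_{n+1} = y_n + h·k2.
t=0.000000, y=0.820000:
  k1 = f(0.000000, 0.820000) = 1.370000
  k2 = f(0.080000, 0.929600) = 1.253396
  y ← 0.820000 + 0.16·1.253396 = 1.020543
y(0.16) ≈ 1.0205

1.0205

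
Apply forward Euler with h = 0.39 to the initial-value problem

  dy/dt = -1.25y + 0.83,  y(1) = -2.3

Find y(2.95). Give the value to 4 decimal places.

0.5592

Euler: y_{n+1} = y_n + h·f(t_n, y_n).
t=1.000000, y=-2.300000: f=3.705000 → y ← -2.300000 + 0.39·3.705000 = -0.855050
t=1.390000, y=-0.855050: f=1.898812 → y ← -0.855050 + 0.39·1.898812 = -0.114513
t=1.780000, y=-0.114513: f=0.973141 → y ← -0.114513 + 0.39·0.973141 = 0.265012
t=2.170000, y=0.265012: f=0.498735 → y ← 0.265012 + 0.39·0.498735 = 0.459519
t=2.560000, y=0.459519: f=0.255602 → y ← 0.459519 + 0.39·0.255602 = 0.559203
y(2.95) ≈ 0.5592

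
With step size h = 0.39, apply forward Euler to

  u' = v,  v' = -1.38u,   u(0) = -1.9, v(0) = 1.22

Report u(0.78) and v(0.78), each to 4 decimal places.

-0.5496, 3.0091

Euler on (u,v): u_{n+1} = u_n + h·u', v_{n+1} = v_n + h·v'.
0.000000: (-1.900000, 1.220000); f=(1.220000, 2.622000) → (-1.424200, 2.242580)
0.390000: (-1.424200, 2.242580); f=(2.242580, 1.965396) → (-0.549594, 3.009084)
(u(0.78), v(0.78)) ≈ (-0.5496, 3.0091)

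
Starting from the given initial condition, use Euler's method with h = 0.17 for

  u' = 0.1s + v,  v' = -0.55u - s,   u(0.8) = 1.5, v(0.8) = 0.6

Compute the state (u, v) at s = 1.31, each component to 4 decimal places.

Euler on (u,v): u_{n+1} = u_n + h·u', v_{n+1} = v_n + h·v'.
0.800000: (1.500000, 0.600000); f=(0.680000, -1.625000) → (1.615600, 0.323750)
0.970000: (1.615600, 0.323750); f=(0.420750, -1.858580) → (1.687127, 0.007791)
1.140000: (1.687127, 0.007791); f=(0.121791, -2.067920) → (1.707832, -0.343755)
(u(1.31), v(1.31)) ≈ (1.7078, -0.3438)

1.7078, -0.3438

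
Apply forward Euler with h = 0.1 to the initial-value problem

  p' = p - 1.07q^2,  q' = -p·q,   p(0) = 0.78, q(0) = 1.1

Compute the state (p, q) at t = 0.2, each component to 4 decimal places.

0.6913, 0.9403

Euler on (p,q): p_{n+1} = p_n + h·p', q_{n+1} = q_n + h·q'.
0.000000: (0.780000, 1.100000); f=(-0.514700, -0.858000) → (0.728530, 1.014200)
0.100000: (0.728530, 1.014200); f=(-0.372074, -0.738875) → (0.691323, 0.940312)
(p(0.2), q(0.2)) ≈ (0.6913, 0.9403)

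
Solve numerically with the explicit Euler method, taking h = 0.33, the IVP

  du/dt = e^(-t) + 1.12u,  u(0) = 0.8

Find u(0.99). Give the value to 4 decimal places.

3.1698

Euler: u_{n+1} = u_n + h·f(t_n, u_n).
t=0.000000, u=0.800000: f=1.896000 → u ← 0.800000 + 0.33·1.896000 = 1.425680
t=0.330000, u=1.425680: f=2.315685 → u ← 1.425680 + 0.33·2.315685 = 2.189856
t=0.660000, u=2.189856: f=2.969490 → u ← 2.189856 + 0.33·2.969490 = 3.169788
u(0.99) ≈ 3.1698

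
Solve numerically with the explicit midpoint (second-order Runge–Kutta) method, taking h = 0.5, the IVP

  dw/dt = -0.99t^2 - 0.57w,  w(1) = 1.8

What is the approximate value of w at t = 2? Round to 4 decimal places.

-0.8606

Midpoint: k1 = f(t_n, w_n); k2 = f(t_n + h/2, w_n + (h/2)·k1); w_{n+1} = w_n + h·k2.
t=1.000000, w=1.800000:
  k1 = f(1.000000, 1.800000) = -2.016000
  k2 = f(1.250000, 1.296000) = -2.285595
  w ← 1.800000 + 0.5·(-2.285595) = 0.657203
t=1.500000, w=0.657203:
  k1 = f(1.500000, 0.657203) = -2.602105
  k2 = f(1.750000, 0.006676) = -3.035680
  w ← 0.657203 + 0.5·(-3.035680) = -0.860638
w(2) ≈ -0.8606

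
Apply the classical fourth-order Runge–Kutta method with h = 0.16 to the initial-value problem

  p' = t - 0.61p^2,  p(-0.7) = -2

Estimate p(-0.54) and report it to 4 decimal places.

-2.6119

RK4: k1 = f(t_n, p_n); k2 = f(t_n + h/2, p_n + (h/2)·k1); k3 = f(t_n + h/2, p_n + (h/2)·k2); k4 = f(t_n + h, p_n + h·k3); p_{n+1} = p_n + (h/6)·(k1 + 2k2 + 2k3 + k4).
t=-0.700000, p=-2.000000:
  k1 = f(-0.700000, -2.000000) = -3.140000
  k2 = f(-0.620000, -2.251200) = -3.711420
  k3 = f(-0.620000, -2.296914) = -3.838245
  k4 = f(-0.540000, -2.614119) = -4.708508
  p ← -2.000000 + (0.16/6)·(k1 + 2k2 + 2k3 + k4) = -2.611942
p(-0.54) ≈ -2.6119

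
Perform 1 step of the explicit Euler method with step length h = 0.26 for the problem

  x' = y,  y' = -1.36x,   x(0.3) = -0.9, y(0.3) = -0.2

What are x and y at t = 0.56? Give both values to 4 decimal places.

Euler on (x,y): x_{n+1} = x_n + h·x', y_{n+1} = y_n + h·y'.
0.300000: (-0.900000, -0.200000); f=(-0.200000, 1.224000) → (-0.952000, 0.118240)
(x(0.56), y(0.56)) ≈ (-0.9520, 0.1182)

-0.9520, 0.1182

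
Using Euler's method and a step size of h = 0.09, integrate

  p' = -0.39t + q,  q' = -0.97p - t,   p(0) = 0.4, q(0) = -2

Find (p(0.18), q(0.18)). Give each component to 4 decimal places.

0.0337, -2.0622

Euler on (p,q): p_{n+1} = p_n + h·p', q_{n+1} = q_n + h·q'.
0.000000: (0.400000, -2.000000); f=(-2.000000, -0.388000) → (0.220000, -2.034920)
0.090000: (0.220000, -2.034920); f=(-2.070020, -0.303400) → (0.033698, -2.062226)
(p(0.18), q(0.18)) ≈ (0.0337, -2.0622)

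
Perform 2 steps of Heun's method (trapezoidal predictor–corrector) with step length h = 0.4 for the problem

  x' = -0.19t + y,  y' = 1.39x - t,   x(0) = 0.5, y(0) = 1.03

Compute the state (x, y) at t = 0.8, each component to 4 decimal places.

Heun on (x,y): k1 = f(t_n, state_n); k2 = f(t_n + h, state_n + h·k1); state_{n+1} = state_n + (h/2)·(k1 + k2).
0.000000: (0.500000, 1.030000)
  k1 = (1.030000, 0.695000)
  predictor → (0.912000, 1.308000)
  k2 = (1.232000, 0.867680)
  → (0.952400, 1.342536)
0.400000: (0.952400, 1.342536)
  k1 = (1.266536, 0.923836)
  predictor → (1.459014, 1.712070)
  k2 = (1.560070, 1.228030)
  → (1.517721, 1.772909)
(x(0.8), y(0.8)) ≈ (1.5177, 1.7729)

1.5177, 1.7729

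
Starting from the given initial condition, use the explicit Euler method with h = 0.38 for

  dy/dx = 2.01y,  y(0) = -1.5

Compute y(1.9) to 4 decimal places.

-25.6058

Euler: y_{n+1} = y_n + h·f(x_n, y_n).
x=0.000000, y=-1.500000: f=-3.015000 → y ← -1.500000 + 0.38·(-3.015000) = -2.645700
x=0.380000, y=-2.645700: f=-5.317857 → y ← -2.645700 + 0.38·(-5.317857) = -4.666486
x=0.760000, y=-4.666486: f=-9.379636 → y ← -4.666486 + 0.38·(-9.379636) = -8.230747
x=1.140000, y=-8.230747: f=-16.543802 → y ← -8.230747 + 0.38·(-16.543802) = -14.517392
x=1.520000, y=-14.517392: f=-29.179958 → y ← -14.517392 + 0.38·(-29.179958) = -25.605776
y(1.9) ≈ -25.6058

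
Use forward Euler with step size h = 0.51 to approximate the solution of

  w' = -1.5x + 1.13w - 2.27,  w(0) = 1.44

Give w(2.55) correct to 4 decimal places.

-10.3996

Euler: w_{n+1} = w_n + h·f(x_n, w_n).
x=0.000000, w=1.440000: f=-0.642800 → w ← 1.440000 + 0.51·(-0.642800) = 1.112172
x=0.510000, w=1.112172: f=-1.778246 → w ← 1.112172 + 0.51·(-1.778246) = 0.205267
x=1.020000, w=0.205267: f=-3.568049 → w ← 0.205267 + 0.51·(-3.568049) = -1.614438
x=1.530000, w=-1.614438: f=-6.389315 → w ← -1.614438 + 0.51·(-6.389315) = -4.872989
x=2.040000, w=-4.872989: f=-10.836477 → w ← -4.872989 + 0.51·(-10.836477) = -10.399592
w(2.55) ≈ -10.3996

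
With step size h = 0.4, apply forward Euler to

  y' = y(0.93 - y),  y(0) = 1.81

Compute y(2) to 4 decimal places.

0.9571

Euler: y_{n+1} = y_n + h·f(x_n, y_n).
x=0.000000, y=1.810000: f=-1.592800 → y ← 1.810000 + 0.4·(-1.592800) = 1.172880
x=0.400000, y=1.172880: f=-0.284869 → y ← 1.172880 + 0.4·(-0.284869) = 1.058932
x=0.800000, y=1.058932: f=-0.136531 → y ← 1.058932 + 0.4·(-0.136531) = 1.004320
x=1.200000, y=1.004320: f=-0.074641 → y ← 1.004320 + 0.4·(-0.074641) = 0.974464
x=1.600000, y=0.974464: f=-0.043328 → y ← 0.974464 + 0.4·(-0.043328) = 0.957132
y(2) ≈ 0.9571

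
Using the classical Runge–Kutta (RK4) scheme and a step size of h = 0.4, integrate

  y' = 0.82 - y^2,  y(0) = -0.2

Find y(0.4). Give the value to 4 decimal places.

0.1238

RK4: k1 = f(s_n, y_n); k2 = f(s_n + h/2, y_n + (h/2)·k1); k3 = f(s_n + h/2, y_n + (h/2)·k2); k4 = f(s_n + h, y_n + h·k3); y_{n+1} = y_n + (h/6)·(k1 + 2k2 + 2k3 + k4).
s=0.000000, y=-0.200000:
  k1 = f(0.000000, -0.200000) = 0.780000
  k2 = f(0.200000, -0.044000) = 0.818064
  k3 = f(0.200000, -0.036387) = 0.818676
  k4 = f(0.400000, 0.127470) = 0.803751
  y ← -0.200000 + (0.4/6)·(k1 + 2k2 + 2k3 + k4) = 0.123815
y(0.4) ≈ 0.1238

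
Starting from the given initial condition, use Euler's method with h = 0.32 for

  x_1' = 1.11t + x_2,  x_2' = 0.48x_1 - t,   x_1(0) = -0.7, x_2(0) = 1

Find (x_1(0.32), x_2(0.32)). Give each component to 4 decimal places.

-0.3800, 0.8925

Euler on (x_1,x_2): x_1_{n+1} = x_1_n + h·x_1', x_2_{n+1} = x_2_n + h·x_2'.
0.000000: (-0.700000, 1.000000); f=(1.000000, -0.336000) → (-0.380000, 0.892480)
(x_1(0.32), x_2(0.32)) ≈ (-0.3800, 0.8925)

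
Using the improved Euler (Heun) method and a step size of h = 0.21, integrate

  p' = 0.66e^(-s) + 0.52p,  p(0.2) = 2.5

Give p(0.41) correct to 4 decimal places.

2.8968

Heun: k1 = f(s_n, p_n); k2 = f(s_n + h, p_n + h·k1); p_{n+1} = p_n + (h/2)·(k1 + k2).
s=0.200000, p=2.500000:
  k1 = f(0.200000, 2.500000) = 1.840362
  k2 = f(0.410000, 2.886476) = 1.938977
  p ← 2.500000 + (0.21/2)·(1.840362 + 1.938977) = 2.896831
p(0.41) ≈ 2.8968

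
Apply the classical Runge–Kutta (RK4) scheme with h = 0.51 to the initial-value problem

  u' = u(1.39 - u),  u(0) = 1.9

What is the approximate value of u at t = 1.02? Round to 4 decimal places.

RK4: k1 = f(t_n, u_n); k2 = f(t_n + h/2, u_n + (h/2)·k1); k3 = f(t_n + h/2, u_n + (h/2)·k2); k4 = f(t_n + h, u_n + h·k3); u_{n+1} = u_n + (h/6)·(k1 + 2k2 + 2k3 + k4).
t=0.000000, u=1.900000:
  k1 = f(0.000000, 1.900000) = -0.969000
  k2 = f(0.255000, 1.652905) = -0.434557
  k3 = f(0.255000, 1.789188) = -0.714222
  k4 = f(0.510000, 1.535747) = -0.223830
  u ← 1.900000 + (0.51/6)·(k1 + 2k2 + 2k3 + k4) = 1.603317
t=0.510000, u=1.603317:
  k1 = f(0.510000, 1.603317) = -0.342015
  k2 = f(0.765000, 1.516103) = -0.191186
  k3 = f(0.765000, 1.554565) = -0.255826
  k4 = f(1.020000, 1.472845) = -0.122019
  u ← 1.603317 + (0.51/6)·(k1 + 2k2 + 2k3 + k4) = 1.487882
u(1.02) ≈ 1.4879

1.4879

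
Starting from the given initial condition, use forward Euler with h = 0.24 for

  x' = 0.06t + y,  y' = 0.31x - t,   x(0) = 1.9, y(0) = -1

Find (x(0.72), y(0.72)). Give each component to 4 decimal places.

Euler on (x,y): x_{n+1} = x_n + h·x', y_{n+1} = y_n + h·y'.
0.000000: (1.900000, -1.000000); f=(-1.000000, 0.589000) → (1.660000, -0.858640)
0.240000: (1.660000, -0.858640); f=(-0.844240, 0.274600) → (1.457382, -0.792736)
0.480000: (1.457382, -0.792736); f=(-0.763936, -0.028211) → (1.274038, -0.799507)
(x(0.72), y(0.72)) ≈ (1.2740, -0.7995)

1.2740, -0.7995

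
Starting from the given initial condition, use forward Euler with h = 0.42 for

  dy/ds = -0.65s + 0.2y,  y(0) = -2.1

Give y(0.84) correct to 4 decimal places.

-2.5823

Euler: y_{n+1} = y_n + h·f(s_n, y_n).
s=0.000000, y=-2.100000: f=-0.420000 → y ← -2.100000 + 0.42·(-0.420000) = -2.276400
s=0.420000, y=-2.276400: f=-0.728280 → y ← -2.276400 + 0.42·(-0.728280) = -2.582278
y(0.84) ≈ -2.5823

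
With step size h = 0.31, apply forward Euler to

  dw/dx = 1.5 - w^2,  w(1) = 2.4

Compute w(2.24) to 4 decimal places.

1.2222

Euler: w_{n+1} = w_n + h·f(x_n, w_n).
x=1.000000, w=2.400000: f=-4.260000 → w ← 2.400000 + 0.31·(-4.260000) = 1.079400
x=1.310000, w=1.079400: f=0.334896 → w ← 1.079400 + 0.31·0.334896 = 1.183218
x=1.620000, w=1.183218: f=0.099996 → w ← 1.183218 + 0.31·0.099996 = 1.214216
x=1.930000, w=1.214216: f=0.025679 → w ← 1.214216 + 0.31·0.025679 = 1.222177
w(2.24) ≈ 1.2222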